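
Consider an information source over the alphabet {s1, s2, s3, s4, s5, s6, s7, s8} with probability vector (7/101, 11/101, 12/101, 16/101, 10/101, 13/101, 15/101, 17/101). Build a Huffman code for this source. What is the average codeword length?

3 bits/symbol

Repeatedly combine the two least-probable nodes; the expected code length is the sum of the merged weights.
merge 7/101 + 10/101 → 17/101
merge 11/101 + 12/101 → 23/101
merge 13/101 + 15/101 → 28/101
merge 16/101 + 17/101 → 33/101
merge 17/101 + 23/101 → 40/101
merge 28/101 + 33/101 → 61/101
merge 40/101 + 61/101 → 1
L = 17/101 + 23/101 + 28/101 + 33/101 + 40/101 + 61/101 + 1 = 3 bits/symbol.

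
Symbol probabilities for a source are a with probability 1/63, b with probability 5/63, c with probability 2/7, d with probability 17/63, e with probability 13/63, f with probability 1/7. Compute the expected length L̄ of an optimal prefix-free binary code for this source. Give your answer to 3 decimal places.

Repeatedly combine the two least-probable nodes; the expected code length is the sum of the merged weights.
merge 1/63 + 5/63 → 2/21
merge 2/21 + 1/7 → 5/21
merge 13/63 + 5/21 → 4/9
merge 17/63 + 2/7 → 5/9
merge 4/9 + 5/9 → 1
L = 2/21 + 5/21 + 4/9 + 5/9 + 1 = 7/3 ≈ 2.333 bits/symbol.

2.333 bits/symbol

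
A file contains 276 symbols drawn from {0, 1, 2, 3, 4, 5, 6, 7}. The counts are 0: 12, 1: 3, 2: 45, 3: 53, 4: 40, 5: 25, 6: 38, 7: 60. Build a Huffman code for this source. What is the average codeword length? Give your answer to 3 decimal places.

Probabilities are the counts divided by 276.
Repeatedly combine the two least-probable nodes; the expected code length is the sum of the merged weights.
merge 1/92 + 1/23 → 5/92
merge 5/92 + 25/276 → 10/69
merge 19/138 + 10/69 → 13/46
merge 10/69 + 15/92 → 85/276
merge 53/276 + 5/23 → 113/276
merge 13/46 + 85/276 → 163/276
merge 113/276 + 163/276 → 1
L = 5/92 + 10/69 + 13/46 + 85/276 + 113/276 + 163/276 + 1 = 385/138 ≈ 2.790 bits/symbol.

2.790 bits/symbol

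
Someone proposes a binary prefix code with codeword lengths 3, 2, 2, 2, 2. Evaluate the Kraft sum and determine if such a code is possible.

1.125; no

With common denominator 2^3 = 8: Σ 2^(−ℓᵢ) = 1/8 + 2/8 + 2/8 + 2/8 + 2/8 = 9/8 = 1.125.
Kraft's inequality requires Σ ≤ 1; here Σ = 1.125 > 1, so no such prefix code exists.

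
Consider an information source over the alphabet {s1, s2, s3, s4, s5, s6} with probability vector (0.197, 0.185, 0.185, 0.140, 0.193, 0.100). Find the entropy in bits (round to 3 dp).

2.550 bits

H = −Σ pᵢ log₂ pᵢ.
−0.197·log₂(0.197) = 0.4617
−0.185·log₂(0.185) = 0.4504
−0.185·log₂(0.185) = 0.4504
−0.140·log₂(0.140) = 0.3971
−0.193·log₂(0.193) = 0.4581
−0.100·log₂(0.100) = 0.3322
Sum ≈ 2.5498 → 2.550 bits.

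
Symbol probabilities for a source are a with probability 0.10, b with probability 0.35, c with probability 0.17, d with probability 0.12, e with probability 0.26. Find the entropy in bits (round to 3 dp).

H = −Σ pᵢ log₂ pᵢ.
−0.10·log₂(0.10) = 0.3322
−0.35·log₂(0.35) = 0.5301
−0.17·log₂(0.17) = 0.4346
−0.12·log₂(0.12) = 0.3671
−0.26·log₂(0.26) = 0.5053
Sum ≈ 2.1692 → 2.169 bits.

2.169 bits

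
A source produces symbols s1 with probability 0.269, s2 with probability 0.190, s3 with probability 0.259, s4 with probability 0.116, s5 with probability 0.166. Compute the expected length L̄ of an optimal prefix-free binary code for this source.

2.282 bits/symbol

Repeatedly combine the two least-probable nodes; the expected code length is the sum of the merged weights.
merge 29/250 + 83/500 → 141/500
merge 19/100 + 259/1000 → 449/1000
merge 269/1000 + 141/500 → 551/1000
merge 449/1000 + 551/1000 → 1
L = 141/500 + 449/1000 + 551/1000 + 1 = 1141/500 = 2.282 bits/symbol.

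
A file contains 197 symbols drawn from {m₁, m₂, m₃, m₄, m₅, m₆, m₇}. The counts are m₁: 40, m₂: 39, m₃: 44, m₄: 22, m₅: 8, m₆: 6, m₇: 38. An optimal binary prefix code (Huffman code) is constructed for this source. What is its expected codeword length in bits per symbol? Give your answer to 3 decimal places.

2.629 bits/symbol

Probabilities are the counts divided by 197.
Repeatedly combine the two least-probable nodes; the expected code length is the sum of the merged weights.
merge 6/197 + 8/197 → 14/197
merge 14/197 + 22/197 → 36/197
merge 36/197 + 38/197 → 74/197
merge 39/197 + 40/197 → 79/197
merge 44/197 + 74/197 → 118/197
merge 79/197 + 118/197 → 1
L = 14/197 + 36/197 + 74/197 + 79/197 + 118/197 + 1 = 518/197 ≈ 2.629 bits/symbol.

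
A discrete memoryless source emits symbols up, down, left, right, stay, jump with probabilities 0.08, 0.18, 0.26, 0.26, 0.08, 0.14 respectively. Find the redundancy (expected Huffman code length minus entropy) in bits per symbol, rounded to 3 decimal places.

Entropy H = −Σ p log₂ p ≈ 2.4360 bits.
Huffman merges: 2/25+2/25→4/25; 7/50+4/25→3/10; 9/50+13/50→11/25; 13/50+3/10→14/25; 11/25+14/25→1. L = 123/50 ≈ 2.4600.
L − H = 2.4600 − 2.4360 = 0.024 bits.

0.024 bits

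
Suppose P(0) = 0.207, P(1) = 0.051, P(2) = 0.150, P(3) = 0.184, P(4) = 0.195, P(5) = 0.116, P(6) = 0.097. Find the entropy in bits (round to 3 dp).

2.696 bits

H = −Σ pᵢ log₂ pᵢ.
−0.207·log₂(0.207) = 0.4704
−0.051·log₂(0.051) = 0.2190
−0.150·log₂(0.150) = 0.4105
−0.184·log₂(0.184) = 0.4494
−0.195·log₂(0.195) = 0.4599
−0.116·log₂(0.116) = 0.3605
−0.097·log₂(0.097) = 0.3265
Sum ≈ 2.6961 → 2.696 bits.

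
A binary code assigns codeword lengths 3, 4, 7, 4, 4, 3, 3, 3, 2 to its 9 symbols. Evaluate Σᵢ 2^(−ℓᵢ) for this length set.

With common denominator 2^7 = 128: Σ 2^(−ℓᵢ) = 16/128 + 8/128 + 1/128 + 8/128 + 8/128 + 16/128 + 16/128 + 16/128 + 32/128 = 121/128 = 0.9453125.

0.9453125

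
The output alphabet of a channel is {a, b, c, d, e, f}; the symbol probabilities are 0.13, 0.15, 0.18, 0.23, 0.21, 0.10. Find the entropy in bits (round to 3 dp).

H = −Σ pᵢ log₂ pᵢ.
−0.13·log₂(0.13) = 0.3826
−0.15·log₂(0.15) = 0.4105
−0.18·log₂(0.18) = 0.4453
−0.23·log₂(0.23) = 0.4877
−0.21·log₂(0.21) = 0.4728
−0.10·log₂(0.10) = 0.3322
Sum ≈ 2.5312 → 2.531 bits.

2.531 bits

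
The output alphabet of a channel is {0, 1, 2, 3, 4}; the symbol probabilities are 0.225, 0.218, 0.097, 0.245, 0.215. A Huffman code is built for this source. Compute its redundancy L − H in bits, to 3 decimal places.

Entropy H = −Σ p log₂ p ≈ 2.2637 bits.
Huffman merges: 97/1000+43/200→39/125; 109/500+9/40→443/1000; 49/200+39/125→557/1000; 443/1000+557/1000→1. L = 289/125 ≈ 2.3120.
L − H = 2.3120 − 2.2637 = 0.048 bits.

0.048 bits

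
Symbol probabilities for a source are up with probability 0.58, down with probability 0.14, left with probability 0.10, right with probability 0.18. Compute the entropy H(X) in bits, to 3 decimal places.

H = −Σ pᵢ log₂ pᵢ.
−0.58·log₂(0.58) = 0.4558
−0.14·log₂(0.14) = 0.3971
−0.10·log₂(0.10) = 0.3322
−0.18·log₂(0.18) = 0.4453
Sum ≈ 1.6304 → 1.630 bits.

1.630 bits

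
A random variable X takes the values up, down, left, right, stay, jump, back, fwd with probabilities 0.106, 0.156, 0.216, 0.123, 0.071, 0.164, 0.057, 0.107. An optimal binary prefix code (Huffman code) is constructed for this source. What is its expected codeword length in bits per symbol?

Repeatedly combine the two least-probable nodes; the expected code length is the sum of the merged weights.
merge 57/1000 + 71/1000 → 16/125
merge 53/500 + 107/1000 → 213/1000
merge 123/1000 + 16/125 → 251/1000
merge 39/250 + 41/250 → 8/25
merge 213/1000 + 27/125 → 429/1000
merge 251/1000 + 8/25 → 571/1000
merge 429/1000 + 571/1000 → 1
L = 16/125 + 213/1000 + 251/1000 + 8/25 + 429/1000 + 571/1000 + 1 = 364/125 = 2.912 bits/symbol.

2.912 bits/symbol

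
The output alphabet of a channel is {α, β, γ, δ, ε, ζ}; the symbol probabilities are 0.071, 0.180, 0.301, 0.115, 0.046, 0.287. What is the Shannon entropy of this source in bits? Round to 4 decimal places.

H = −Σ pᵢ log₂ pᵢ.
−0.071·log₂(0.071) = 0.2709
−0.180·log₂(0.180) = 0.4453
−0.301·log₂(0.301) = 0.5214
−0.115·log₂(0.115) = 0.3588
−0.046·log₂(0.046) = 0.2043
−0.287·log₂(0.287) = 0.5169
Sum ≈ 2.3177 → 2.3177 bits.

2.3177 bits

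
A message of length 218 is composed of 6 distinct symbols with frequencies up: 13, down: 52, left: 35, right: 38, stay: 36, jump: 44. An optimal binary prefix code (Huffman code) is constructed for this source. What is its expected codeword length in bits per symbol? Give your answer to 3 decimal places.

Probabilities are the counts divided by 218.
Repeatedly combine the two least-probable nodes; the expected code length is the sum of the merged weights.
merge 13/218 + 35/218 → 24/109
merge 18/109 + 19/109 → 37/109
merge 22/109 + 24/109 → 46/109
merge 26/109 + 37/109 → 63/109
merge 46/109 + 63/109 → 1
L = 24/109 + 37/109 + 46/109 + 63/109 + 1 = 279/109 ≈ 2.560 bits/symbol.

2.560 bits/symbol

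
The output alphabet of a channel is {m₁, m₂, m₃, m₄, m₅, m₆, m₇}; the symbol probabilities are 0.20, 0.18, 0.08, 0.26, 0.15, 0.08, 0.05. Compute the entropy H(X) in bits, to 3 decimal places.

H = −Σ pᵢ log₂ pᵢ.
−0.20·log₂(0.20) = 0.4644
−0.18·log₂(0.18) = 0.4453
−0.08·log₂(0.08) = 0.2915
−0.26·log₂(0.26) = 0.5053
−0.15·log₂(0.15) = 0.4105
−0.08·log₂(0.08) = 0.2915
−0.05·log₂(0.05) = 0.2161
Sum ≈ 2.6246 → 2.625 bits.

2.625 bits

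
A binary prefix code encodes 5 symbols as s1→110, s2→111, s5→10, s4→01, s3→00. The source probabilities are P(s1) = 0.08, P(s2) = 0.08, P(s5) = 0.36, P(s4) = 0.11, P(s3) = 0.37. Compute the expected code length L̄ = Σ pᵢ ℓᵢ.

2.16 bits/symbol

L̄ = Σ pᵢ·ℓᵢ = 0.08·3 + 0.08·3 + 0.36·2 + 0.11·2 + 0.37·2 = 2.16 bits/symbol.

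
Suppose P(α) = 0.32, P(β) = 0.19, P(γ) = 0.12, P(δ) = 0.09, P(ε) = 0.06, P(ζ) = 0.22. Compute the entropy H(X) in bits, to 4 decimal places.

2.3851 bits

H = −Σ pᵢ log₂ pᵢ.
−0.32·log₂(0.32) = 0.5260
−0.19·log₂(0.19) = 0.4552
−0.12·log₂(0.12) = 0.3671
−0.09·log₂(0.09) = 0.3127
−0.06·log₂(0.06) = 0.2435
−0.22·log₂(0.22) = 0.4806
Sum ≈ 2.3851 → 2.3851 bits.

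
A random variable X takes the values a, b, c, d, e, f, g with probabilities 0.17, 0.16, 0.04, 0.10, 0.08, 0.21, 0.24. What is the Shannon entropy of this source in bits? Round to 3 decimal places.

H = −Σ pᵢ log₂ pᵢ.
−0.17·log₂(0.17) = 0.4346
−0.16·log₂(0.16) = 0.4230
−0.04·log₂(0.04) = 0.1858
−0.10·log₂(0.10) = 0.3322
−0.08·log₂(0.08) = 0.2915
−0.21·log₂(0.21) = 0.4728
−0.24·log₂(0.24) = 0.4941
Sum ≈ 2.6340 → 2.634 bits.

2.634 bits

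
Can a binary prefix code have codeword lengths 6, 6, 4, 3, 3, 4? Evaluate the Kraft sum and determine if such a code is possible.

With common denominator 2^6 = 64: Σ 2^(−ℓᵢ) = 1/64 + 1/64 + 4/64 + 8/64 + 8/64 + 4/64 = 26/64 = 0.40625.
Kraft's inequality requires Σ ≤ 1; here Σ = 0.40625 ≤ 1, so such a prefix code exists.

0.40625; yes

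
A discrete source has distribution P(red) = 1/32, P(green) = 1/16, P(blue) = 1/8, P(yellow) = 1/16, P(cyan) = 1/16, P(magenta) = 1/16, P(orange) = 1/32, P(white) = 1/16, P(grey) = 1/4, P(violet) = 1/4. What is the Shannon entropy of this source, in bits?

Each probability is a power of 1/2, so log₂(1/p) is an integer.
H = Σ p·log₂(1/p) = 1/32·5 + 1/16·4 + 1/8·3 + 1/16·4 + 1/16·4 + 1/16·4 + 1/32·5 + 1/16·4 + 1/4·2 + 1/4·2 = 2.9375 bits.

2.9375 bits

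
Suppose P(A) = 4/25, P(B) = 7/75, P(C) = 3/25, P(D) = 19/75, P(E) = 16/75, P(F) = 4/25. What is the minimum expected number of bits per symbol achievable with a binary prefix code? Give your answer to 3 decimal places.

Repeatedly combine the two least-probable nodes; the expected code length is the sum of the merged weights.
merge 7/75 + 3/25 → 16/75
merge 4/25 + 4/25 → 8/25
merge 16/75 + 16/75 → 32/75
merge 19/75 + 8/25 → 43/75
merge 32/75 + 43/75 → 1
L = 16/75 + 8/25 + 32/75 + 43/75 + 1 = 38/15 ≈ 2.533 bits/symbol.

2.533 bits/symbol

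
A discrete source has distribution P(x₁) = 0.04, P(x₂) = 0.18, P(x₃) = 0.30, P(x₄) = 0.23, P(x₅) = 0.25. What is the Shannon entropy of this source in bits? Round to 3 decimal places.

H = −Σ pᵢ log₂ pᵢ.
−0.04·log₂(0.04) = 0.1858
−0.18·log₂(0.18) = 0.4453
−0.30·log₂(0.30) = 0.5211
−0.23·log₂(0.23) = 0.4877
−0.25·log₂(0.25) = 0.5000
Sum ≈ 2.1398 → 2.140 bits.

2.140 bits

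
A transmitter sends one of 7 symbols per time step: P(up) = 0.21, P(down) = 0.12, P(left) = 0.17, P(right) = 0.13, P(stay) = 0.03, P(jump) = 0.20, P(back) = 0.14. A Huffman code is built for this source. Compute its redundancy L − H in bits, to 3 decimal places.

0.070 bits

Entropy H = −Σ p log₂ p ≈ 2.6704 bits.
Huffman merges: 3/100+3/25→3/20; 13/100+7/50→27/100; 3/20+17/100→8/25; 1/5+21/100→41/100; 27/100+8/25→59/100; 41/100+59/100→1. L = 137/50 ≈ 2.7400.
L − H = 2.7400 − 2.6704 = 0.070 bits.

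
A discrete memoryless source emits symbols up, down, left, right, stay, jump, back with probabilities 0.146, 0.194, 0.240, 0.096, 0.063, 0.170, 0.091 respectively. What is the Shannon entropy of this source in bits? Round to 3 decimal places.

2.684 bits

H = −Σ pᵢ log₂ pᵢ.
−0.146·log₂(0.146) = 0.4053
−0.194·log₂(0.194) = 0.4590
−0.240·log₂(0.240) = 0.4941
−0.096·log₂(0.096) = 0.3246
−0.063·log₂(0.063) = 0.2513
−0.170·log₂(0.170) = 0.4346
−0.091·log₂(0.091) = 0.3147
Sum ≈ 2.6835 → 2.684 bits.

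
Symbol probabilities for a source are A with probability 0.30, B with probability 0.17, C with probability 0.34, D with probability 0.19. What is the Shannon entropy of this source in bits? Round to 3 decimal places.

H = −Σ pᵢ log₂ pᵢ.
−0.30·log₂(0.30) = 0.5211
−0.17·log₂(0.17) = 0.4346
−0.34·log₂(0.34) = 0.5292
−0.19·log₂(0.19) = 0.4552
Sum ≈ 1.9401 → 1.940 bits.

1.940 bits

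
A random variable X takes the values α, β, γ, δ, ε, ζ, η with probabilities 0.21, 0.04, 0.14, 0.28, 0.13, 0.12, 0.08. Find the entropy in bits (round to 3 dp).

H = −Σ pᵢ log₂ pᵢ.
−0.21·log₂(0.21) = 0.4728
−0.04·log₂(0.04) = 0.1858
−0.14·log₂(0.14) = 0.3971
−0.28·log₂(0.28) = 0.5142
−0.13·log₂(0.13) = 0.3826
−0.12·log₂(0.12) = 0.3671
−0.08·log₂(0.08) = 0.2915
Sum ≈ 2.6111 → 2.611 bits.

2.611 bits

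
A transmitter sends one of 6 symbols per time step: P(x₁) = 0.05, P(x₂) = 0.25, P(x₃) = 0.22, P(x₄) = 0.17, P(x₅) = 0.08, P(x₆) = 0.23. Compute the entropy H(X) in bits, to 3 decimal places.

H = −Σ pᵢ log₂ pᵢ.
−0.05·log₂(0.05) = 0.2161
−0.25·log₂(0.25) = 0.5000
−0.22·log₂(0.22) = 0.4806
−0.17·log₂(0.17) = 0.4346
−0.08·log₂(0.08) = 0.2915
−0.23·log₂(0.23) = 0.4877
Sum ≈ 2.4104 → 2.410 bits.

2.410 bits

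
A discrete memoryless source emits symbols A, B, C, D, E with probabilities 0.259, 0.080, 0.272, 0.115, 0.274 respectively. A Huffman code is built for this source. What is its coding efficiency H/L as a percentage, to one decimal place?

99.2%

Entropy H = −Σ p log₂ p ≈ 2.1778 bits.
Huffman merges: 2/25+23/200→39/200; 39/200+259/1000→227/500; 34/125+137/500→273/500; 227/500+273/500→1. L = 439/200 ≈ 2.1950.
Efficiency = H/L = 2.1778/2.1950 = 99.2%.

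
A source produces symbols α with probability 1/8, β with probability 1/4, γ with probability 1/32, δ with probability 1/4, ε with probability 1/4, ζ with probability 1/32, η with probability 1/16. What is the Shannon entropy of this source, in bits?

Each probability is a power of 1/2, so log₂(1/p) is an integer.
H = Σ p·log₂(1/p) = 1/8·3 + 1/4·2 + 1/32·5 + 1/4·2 + 1/4·2 + 1/32·5 + 1/16·4 = 2.4375 bits.

2.4375 bits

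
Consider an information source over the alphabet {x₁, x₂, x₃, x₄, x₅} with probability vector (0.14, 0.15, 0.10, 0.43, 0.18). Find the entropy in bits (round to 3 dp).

2.109 bits

H = −Σ pᵢ log₂ pᵢ.
−0.14·log₂(0.14) = 0.3971
−0.15·log₂(0.15) = 0.4105
−0.10·log₂(0.10) = 0.3322
−0.43·log₂(0.43) = 0.5236
−0.18·log₂(0.18) = 0.4453
Sum ≈ 2.1087 → 2.109 bits.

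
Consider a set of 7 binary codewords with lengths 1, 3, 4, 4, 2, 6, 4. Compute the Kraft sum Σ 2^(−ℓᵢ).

1.078125

With common denominator 2^6 = 64: Σ 2^(−ℓᵢ) = 32/64 + 8/64 + 4/64 + 4/64 + 16/64 + 1/64 + 4/64 = 69/64 = 1.078125.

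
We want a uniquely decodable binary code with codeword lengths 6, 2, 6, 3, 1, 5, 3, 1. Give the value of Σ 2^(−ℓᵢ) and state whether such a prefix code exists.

1.5625; no

With common denominator 2^6 = 64: Σ 2^(−ℓᵢ) = 1/64 + 16/64 + 1/64 + 8/64 + 32/64 + 2/64 + 8/64 + 32/64 = 100/64 = 1.5625.
Kraft's inequality requires Σ ≤ 1; here Σ = 1.5625 > 1, so no such prefix code exists.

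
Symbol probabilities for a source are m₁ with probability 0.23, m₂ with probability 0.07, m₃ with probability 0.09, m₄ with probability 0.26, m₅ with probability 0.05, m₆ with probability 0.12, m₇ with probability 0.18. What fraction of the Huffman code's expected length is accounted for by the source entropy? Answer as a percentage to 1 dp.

Entropy H = −Σ p log₂ p ≈ 2.6026 bits.
Huffman merges: 1/20+7/100→3/25; 9/100+3/25→21/100; 3/25+9/50→3/10; 21/100+23/100→11/25; 13/50+3/10→14/25; 11/25+14/25→1. L = 263/100 ≈ 2.6300.
Efficiency = H/L = 2.6026/2.6300 = 99.0%.

99.0%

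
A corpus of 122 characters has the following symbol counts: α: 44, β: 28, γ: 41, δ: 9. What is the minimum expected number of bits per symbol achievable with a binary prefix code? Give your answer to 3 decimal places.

1.943 bits/symbol

Probabilities are the counts divided by 122.
Repeatedly combine the two least-probable nodes; the expected code length is the sum of the merged weights.
merge 9/122 + 14/61 → 37/122
merge 37/122 + 41/122 → 39/61
merge 22/61 + 39/61 → 1
L = 37/122 + 39/61 + 1 = 237/122 ≈ 1.943 bits/symbol.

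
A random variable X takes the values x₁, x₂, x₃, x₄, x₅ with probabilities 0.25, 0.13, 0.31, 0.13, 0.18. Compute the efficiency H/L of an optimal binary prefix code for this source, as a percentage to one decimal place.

Entropy H = −Σ p log₂ p ≈ 2.2344 bits.
Huffman merges: 13/100+13/100→13/50; 9/50+1/4→43/100; 13/50+31/100→57/100; 43/100+57/100→1. L = 113/50 ≈ 2.2600.
Efficiency = H/L = 2.2344/2.2600 = 98.9%.

98.9%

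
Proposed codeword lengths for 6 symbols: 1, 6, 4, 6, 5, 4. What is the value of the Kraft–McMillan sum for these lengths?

With common denominator 2^6 = 64: Σ 2^(−ℓᵢ) = 32/64 + 1/64 + 4/64 + 1/64 + 2/64 + 4/64 = 44/64 = 0.6875.

0.6875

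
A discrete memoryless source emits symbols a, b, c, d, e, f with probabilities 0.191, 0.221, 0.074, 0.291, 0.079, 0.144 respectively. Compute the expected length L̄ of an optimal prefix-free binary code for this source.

2.45 bits/symbol

Repeatedly combine the two least-probable nodes; the expected code length is the sum of the merged weights.
merge 37/500 + 79/1000 → 153/1000
merge 18/125 + 153/1000 → 297/1000
merge 191/1000 + 221/1000 → 103/250
merge 291/1000 + 297/1000 → 147/250
merge 103/250 + 147/250 → 1
L = 153/1000 + 297/1000 + 103/250 + 147/250 + 1 = 49/20 = 2.45 bits/symbol.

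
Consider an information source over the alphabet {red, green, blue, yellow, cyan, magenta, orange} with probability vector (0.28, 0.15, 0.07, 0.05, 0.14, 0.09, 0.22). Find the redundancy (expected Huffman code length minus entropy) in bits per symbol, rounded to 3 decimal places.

Entropy H = −Σ p log₂ p ≈ 2.5998 bits.
Huffman merges: 1/20+7/100→3/25; 9/100+3/25→21/100; 7/50+3/20→29/100; 21/100+11/50→43/100; 7/25+29/100→57/100; 43/100+57/100→1. L = 131/50 ≈ 2.6200.
L − H = 2.6200 − 2.5998 = 0.020 bits.

0.020 bits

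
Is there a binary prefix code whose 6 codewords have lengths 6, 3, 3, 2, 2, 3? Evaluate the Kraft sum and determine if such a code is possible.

0.890625; yes

With common denominator 2^6 = 64: Σ 2^(−ℓᵢ) = 1/64 + 8/64 + 8/64 + 16/64 + 16/64 + 8/64 = 57/64 = 0.890625.
Kraft's inequality requires Σ ≤ 1; here Σ = 0.890625 ≤ 1, so such a prefix code exists.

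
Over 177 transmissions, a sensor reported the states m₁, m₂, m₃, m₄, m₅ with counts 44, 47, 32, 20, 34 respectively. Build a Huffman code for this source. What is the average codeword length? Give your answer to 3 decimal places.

Probabilities are the counts divided by 177.
Repeatedly combine the two least-probable nodes; the expected code length is the sum of the merged weights.
merge 20/177 + 32/177 → 52/177
merge 34/177 + 44/177 → 26/59
merge 47/177 + 52/177 → 33/59
merge 26/59 + 33/59 → 1
L = 52/177 + 26/59 + 33/59 + 1 = 406/177 ≈ 2.294 bits/symbol.

2.294 bits/symbol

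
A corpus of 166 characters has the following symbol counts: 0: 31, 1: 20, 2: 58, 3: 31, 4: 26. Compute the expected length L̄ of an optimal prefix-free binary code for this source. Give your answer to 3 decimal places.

2.277 bits/symbol

Probabilities are the counts divided by 166.
Repeatedly combine the two least-probable nodes; the expected code length is the sum of the merged weights.
merge 10/83 + 13/83 → 23/83
merge 31/166 + 31/166 → 31/83
merge 23/83 + 29/83 → 52/83
merge 31/83 + 52/83 → 1
L = 23/83 + 31/83 + 52/83 + 1 = 189/83 ≈ 2.277 bits/symbol.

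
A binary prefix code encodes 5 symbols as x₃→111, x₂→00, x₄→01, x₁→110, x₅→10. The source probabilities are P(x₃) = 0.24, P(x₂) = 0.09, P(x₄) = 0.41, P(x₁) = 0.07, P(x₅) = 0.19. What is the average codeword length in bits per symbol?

2.31 bits/symbol

L̄ = Σ pᵢ·ℓᵢ = 0.24·3 + 0.09·2 + 0.41·2 + 0.07·3 + 0.19·2 = 2.31 bits/symbol.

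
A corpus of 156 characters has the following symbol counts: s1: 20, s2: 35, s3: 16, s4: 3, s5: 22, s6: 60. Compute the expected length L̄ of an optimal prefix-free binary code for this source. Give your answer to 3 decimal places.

2.353 bits/symbol

Probabilities are the counts divided by 156.
Repeatedly combine the two least-probable nodes; the expected code length is the sum of the merged weights.
merge 1/52 + 4/39 → 19/156
merge 19/156 + 5/39 → 1/4
merge 11/78 + 35/156 → 19/52
merge 1/4 + 19/52 → 8/13
merge 5/13 + 8/13 → 1
L = 19/156 + 1/4 + 19/52 + 8/13 + 1 = 367/156 ≈ 2.353 bits/symbol.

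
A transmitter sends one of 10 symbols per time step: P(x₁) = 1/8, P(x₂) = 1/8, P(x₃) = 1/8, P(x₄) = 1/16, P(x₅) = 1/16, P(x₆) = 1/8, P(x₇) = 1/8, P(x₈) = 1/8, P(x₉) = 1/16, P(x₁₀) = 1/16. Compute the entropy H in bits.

3.25 bits

Each probability is a power of 1/2, so log₂(1/p) is an integer.
H = Σ p·log₂(1/p) = 1/8·3 + 1/8·3 + 1/8·3 + 1/16·4 + 1/16·4 + 1/8·3 + 1/8·3 + 1/8·3 + 1/16·4 + 1/16·4 = 3.25 bits.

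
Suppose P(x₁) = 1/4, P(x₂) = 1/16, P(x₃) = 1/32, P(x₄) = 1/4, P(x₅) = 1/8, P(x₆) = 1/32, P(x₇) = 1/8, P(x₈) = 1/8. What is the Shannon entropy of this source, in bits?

2.6875 bits

Each probability is a power of 1/2, so log₂(1/p) is an integer.
H = Σ p·log₂(1/p) = 1/4·2 + 1/16·4 + 1/32·5 + 1/4·2 + 1/8·3 + 1/32·5 + 1/8·3 + 1/8·3 = 2.6875 bits.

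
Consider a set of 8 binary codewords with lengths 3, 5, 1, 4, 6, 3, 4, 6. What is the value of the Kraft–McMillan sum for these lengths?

With common denominator 2^6 = 64: Σ 2^(−ℓᵢ) = 8/64 + 2/64 + 32/64 + 4/64 + 1/64 + 8/64 + 4/64 + 1/64 = 60/64 = 0.9375.

0.9375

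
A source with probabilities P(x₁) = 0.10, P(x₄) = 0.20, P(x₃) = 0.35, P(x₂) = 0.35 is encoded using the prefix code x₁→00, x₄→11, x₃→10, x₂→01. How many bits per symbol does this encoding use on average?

2 bits/symbol

L̄ = Σ pᵢ·ℓᵢ = 0.10·2 + 0.20·2 + 0.35·2 + 0.35·2 = 2 bits/symbol.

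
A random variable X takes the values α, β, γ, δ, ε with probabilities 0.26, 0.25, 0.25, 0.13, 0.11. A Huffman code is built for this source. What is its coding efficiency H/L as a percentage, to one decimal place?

99.9%

Entropy H = −Σ p log₂ p ≈ 2.2382 bits.
Huffman merges: 11/100+13/100→6/25; 6/25+1/4→49/100; 1/4+13/50→51/100; 49/100+51/100→1. L = 56/25 ≈ 2.2400.
Efficiency = H/L = 2.2382/2.2400 = 99.9%.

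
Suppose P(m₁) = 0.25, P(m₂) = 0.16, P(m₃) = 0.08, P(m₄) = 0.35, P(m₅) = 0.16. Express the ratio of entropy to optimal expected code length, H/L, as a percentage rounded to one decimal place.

96.8%

Entropy H = −Σ p log₂ p ≈ 2.1676 bits.
Huffman merges: 2/25+4/25→6/25; 4/25+6/25→2/5; 1/4+7/20→3/5; 2/5+3/5→1. L = 56/25 ≈ 2.2400.
Efficiency = H/L = 2.1676/2.2400 = 96.8%.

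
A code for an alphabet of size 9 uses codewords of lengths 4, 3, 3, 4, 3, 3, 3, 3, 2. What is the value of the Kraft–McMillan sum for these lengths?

1.125

With common denominator 2^4 = 16: Σ 2^(−ℓᵢ) = 1/16 + 2/16 + 2/16 + 1/16 + 2/16 + 2/16 + 2/16 + 2/16 + 4/16 = 18/16 = 1.125.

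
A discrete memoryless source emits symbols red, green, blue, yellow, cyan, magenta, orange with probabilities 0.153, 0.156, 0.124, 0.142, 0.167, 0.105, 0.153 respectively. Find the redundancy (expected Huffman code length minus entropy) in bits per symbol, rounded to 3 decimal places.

0.040 bits

Entropy H = −Σ p log₂ p ≈ 2.7928 bits.
Huffman merges: 21/200+31/250→229/1000; 71/500+153/1000→59/200; 153/1000+39/250→309/1000; 167/1000+229/1000→99/250; 59/200+309/1000→151/250; 99/250+151/250→1. L = 2833/1000 ≈ 2.8330.
L − H = 2.8330 − 2.7928 = 0.040 bits.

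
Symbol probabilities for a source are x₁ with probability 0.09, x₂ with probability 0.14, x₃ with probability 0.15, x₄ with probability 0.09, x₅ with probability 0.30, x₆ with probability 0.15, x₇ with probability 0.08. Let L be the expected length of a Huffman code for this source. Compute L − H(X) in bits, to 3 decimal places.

0.044 bits

Entropy H = −Σ p log₂ p ≈ 2.6561 bits.
Huffman merges: 2/25+9/100→17/100; 9/100+7/50→23/100; 3/20+3/20→3/10; 17/100+23/100→2/5; 3/10+3/10→3/5; 2/5+3/5→1. L = 27/10 ≈ 2.7000.
L − H = 2.7000 − 2.6561 = 0.044 bits.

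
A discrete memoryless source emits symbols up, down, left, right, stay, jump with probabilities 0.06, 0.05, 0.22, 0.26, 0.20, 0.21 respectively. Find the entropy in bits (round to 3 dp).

2.383 bits

H = −Σ pᵢ log₂ pᵢ.
−0.06·log₂(0.06) = 0.2435
−0.05·log₂(0.05) = 0.2161
−0.22·log₂(0.22) = 0.4806
−0.26·log₂(0.26) = 0.5053
−0.20·log₂(0.20) = 0.4644
−0.21·log₂(0.21) = 0.4728
Sum ≈ 2.3827 → 2.383 bits.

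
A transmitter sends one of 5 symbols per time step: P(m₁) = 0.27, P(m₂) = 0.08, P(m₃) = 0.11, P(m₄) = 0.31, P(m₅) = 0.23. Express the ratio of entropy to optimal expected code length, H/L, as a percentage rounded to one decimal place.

Entropy H = −Σ p log₂ p ≈ 2.1633 bits.
Huffman merges: 2/25+11/100→19/100; 19/100+23/100→21/50; 27/100+31/100→29/50; 21/50+29/50→1. L = 219/100 ≈ 2.1900.
Efficiency = H/L = 2.1633/2.1900 = 98.8%.

98.8%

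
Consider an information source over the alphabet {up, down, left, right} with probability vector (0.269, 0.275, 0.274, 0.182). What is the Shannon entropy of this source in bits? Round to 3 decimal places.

H = −Σ pᵢ log₂ pᵢ.
−0.269·log₂(0.269) = 0.5096
−0.275·log₂(0.275) = 0.5122
−0.274·log₂(0.274) = 0.5118
−0.182·log₂(0.182) = 0.4474
Sum ≈ 1.9809 → 1.981 bits.

1.981 bits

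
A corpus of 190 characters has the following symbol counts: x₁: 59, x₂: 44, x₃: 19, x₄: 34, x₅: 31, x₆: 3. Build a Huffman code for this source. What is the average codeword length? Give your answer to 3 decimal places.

2.395 bits/symbol

Probabilities are the counts divided by 190.
Repeatedly combine the two least-probable nodes; the expected code length is the sum of the merged weights.
merge 3/190 + 1/10 → 11/95
merge 11/95 + 31/190 → 53/190
merge 17/95 + 22/95 → 39/95
merge 53/190 + 59/190 → 56/95
merge 39/95 + 56/95 → 1
L = 11/95 + 53/190 + 39/95 + 56/95 + 1 = 91/38 ≈ 2.395 bits/symbol.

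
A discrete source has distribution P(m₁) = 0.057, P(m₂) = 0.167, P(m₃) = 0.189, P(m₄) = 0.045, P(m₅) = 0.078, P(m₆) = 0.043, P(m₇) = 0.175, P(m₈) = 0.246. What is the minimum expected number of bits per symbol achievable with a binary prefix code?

2.788 bits/symbol

Repeatedly combine the two least-probable nodes; the expected code length is the sum of the merged weights.
merge 43/1000 + 9/200 → 11/125
merge 57/1000 + 39/500 → 27/200
merge 11/125 + 27/200 → 223/1000
merge 167/1000 + 7/40 → 171/500
merge 189/1000 + 223/1000 → 103/250
merge 123/500 + 171/500 → 147/250
merge 103/250 + 147/250 → 1
L = 11/125 + 27/200 + 223/1000 + 171/500 + 103/250 + 147/250 + 1 = 697/250 = 2.788 bits/symbol.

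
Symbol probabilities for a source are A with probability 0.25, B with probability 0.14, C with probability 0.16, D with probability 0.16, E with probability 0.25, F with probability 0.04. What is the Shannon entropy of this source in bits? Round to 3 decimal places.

2.429 bits

H = −Σ pᵢ log₂ pᵢ.
−0.25·log₂(0.25) = 0.5000
−0.14·log₂(0.14) = 0.3971
−0.16·log₂(0.16) = 0.4230
−0.16·log₂(0.16) = 0.4230
−0.25·log₂(0.25) = 0.5000
−0.04·log₂(0.04) = 0.1858
Sum ≈ 2.4289 → 2.429 bits.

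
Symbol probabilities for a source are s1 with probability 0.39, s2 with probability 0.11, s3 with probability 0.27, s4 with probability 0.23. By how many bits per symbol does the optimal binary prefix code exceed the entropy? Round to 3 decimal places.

Entropy H = −Σ p log₂ p ≈ 1.8778 bits.
Huffman merges: 11/100+23/100→17/50; 27/100+17/50→61/100; 39/100+61/100→1. L = 39/20 ≈ 1.9500.
L − H = 1.9500 − 1.8778 = 0.072 bits.

0.072 bits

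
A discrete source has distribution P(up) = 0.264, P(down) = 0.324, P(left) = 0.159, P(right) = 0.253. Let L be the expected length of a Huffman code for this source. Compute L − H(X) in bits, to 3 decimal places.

0.042 bits

Entropy H = −Σ p log₂ p ≈ 1.9575 bits.
Huffman merges: 159/1000+253/1000→103/250; 33/125+81/250→147/250; 103/250+147/250→1. L = 2 ≈ 2.0000.
L − H = 2.0000 − 1.9575 = 0.042 bits.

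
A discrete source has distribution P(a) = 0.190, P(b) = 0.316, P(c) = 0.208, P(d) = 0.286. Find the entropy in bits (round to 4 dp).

H = −Σ pᵢ log₂ pᵢ.
−0.190·log₂(0.190) = 0.4552
−0.316·log₂(0.316) = 0.5252
−0.208·log₂(0.208) = 0.4712
−0.286·log₂(0.286) = 0.5165
Sum ≈ 1.9681 → 1.9681 bits.

1.9681 bits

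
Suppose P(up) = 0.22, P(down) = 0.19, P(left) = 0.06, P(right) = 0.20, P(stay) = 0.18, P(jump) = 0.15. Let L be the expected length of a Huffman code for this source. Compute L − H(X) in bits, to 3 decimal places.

0.080 bits

Entropy H = −Σ p log₂ p ≈ 2.4996 bits.
Huffman merges: 3/50+3/20→21/100; 9/50+19/100→37/100; 1/5+21/100→41/100; 11/50+37/100→59/100; 41/100+59/100→1. L = 129/50 ≈ 2.5800.
L − H = 2.5800 − 2.4996 = 0.080 bits.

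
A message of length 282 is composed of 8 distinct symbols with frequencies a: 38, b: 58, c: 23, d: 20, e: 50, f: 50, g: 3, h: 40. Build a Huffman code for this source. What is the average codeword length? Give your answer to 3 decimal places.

2.862 bits/symbol

Probabilities are the counts divided by 282.
Repeatedly combine the two least-probable nodes; the expected code length is the sum of the merged weights.
merge 1/94 + 10/141 → 23/282
merge 23/282 + 23/282 → 23/141
merge 19/141 + 20/141 → 13/47
merge 23/141 + 25/141 → 16/47
merge 25/141 + 29/141 → 18/47
merge 13/47 + 16/47 → 29/47
merge 18/47 + 29/47 → 1
L = 23/282 + 23/141 + 13/47 + 16/47 + 18/47 + 29/47 + 1 = 269/94 ≈ 2.862 bits/symbol.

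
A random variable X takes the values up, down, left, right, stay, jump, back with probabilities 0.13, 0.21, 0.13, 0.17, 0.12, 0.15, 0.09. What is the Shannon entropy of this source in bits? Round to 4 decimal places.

2.7630 bits

H = −Σ pᵢ log₂ pᵢ.
−0.13·log₂(0.13) = 0.3826
−0.21·log₂(0.21) = 0.4728
−0.13·log₂(0.13) = 0.3826
−0.17·log₂(0.17) = 0.4346
−0.12·log₂(0.12) = 0.3671
−0.15·log₂(0.15) = 0.4105
−0.09·log₂(0.09) = 0.3127
Sum ≈ 2.7630 → 2.7630 bits.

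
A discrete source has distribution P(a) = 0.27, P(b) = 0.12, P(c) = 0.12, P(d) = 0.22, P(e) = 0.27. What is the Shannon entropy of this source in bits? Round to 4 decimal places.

2.2348 bits

H = −Σ pᵢ log₂ pᵢ.
−0.27·log₂(0.27) = 0.5100
−0.12·log₂(0.12) = 0.3671
−0.12·log₂(0.12) = 0.3671
−0.22·log₂(0.22) = 0.4806
−0.27·log₂(0.27) = 0.5100
Sum ≈ 2.2348 → 2.2348 bits.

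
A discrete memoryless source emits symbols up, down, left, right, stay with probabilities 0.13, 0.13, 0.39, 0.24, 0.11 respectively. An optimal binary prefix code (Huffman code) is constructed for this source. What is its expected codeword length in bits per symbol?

Repeatedly combine the two least-probable nodes; the expected code length is the sum of the merged weights.
merge 11/100 + 13/100 → 6/25
merge 13/100 + 6/25 → 37/100
merge 6/25 + 37/100 → 61/100
merge 39/100 + 61/100 → 1
L = 6/25 + 37/100 + 61/100 + 1 = 111/50 = 2.22 bits/symbol.

2.22 bits/symbol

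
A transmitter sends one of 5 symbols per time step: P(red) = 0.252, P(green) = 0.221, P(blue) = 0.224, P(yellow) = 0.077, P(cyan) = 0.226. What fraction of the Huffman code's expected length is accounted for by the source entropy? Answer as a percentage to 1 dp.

Entropy H = −Σ p log₂ p ≈ 2.2356 bits.
Huffman merges: 77/1000+221/1000→149/500; 28/125+113/500→9/20; 63/250+149/500→11/20; 9/20+11/20→1. L = 1149/500 ≈ 2.2980.
Efficiency = H/L = 2.2356/2.2980 = 97.3%.

97.3%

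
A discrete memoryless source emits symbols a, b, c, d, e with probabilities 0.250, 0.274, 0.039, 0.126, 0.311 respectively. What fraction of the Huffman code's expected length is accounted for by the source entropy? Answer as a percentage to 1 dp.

Entropy H = −Σ p log₂ p ≈ 2.0949 bits.
Huffman merges: 39/1000+63/500→33/200; 33/200+1/4→83/200; 137/500+311/1000→117/200; 83/200+117/200→1. L = 433/200 ≈ 2.1650.
Efficiency = H/L = 2.0949/2.1650 = 96.8%.

96.8%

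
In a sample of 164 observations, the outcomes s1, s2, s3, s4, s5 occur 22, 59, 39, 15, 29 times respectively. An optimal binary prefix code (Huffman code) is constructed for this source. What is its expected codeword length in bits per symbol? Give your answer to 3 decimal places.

2.226 bits/symbol

Probabilities are the counts divided by 164.
Repeatedly combine the two least-probable nodes; the expected code length is the sum of the merged weights.
merge 15/164 + 11/82 → 37/164
merge 29/164 + 37/164 → 33/82
merge 39/164 + 59/164 → 49/82
merge 33/82 + 49/82 → 1
L = 37/164 + 33/82 + 49/82 + 1 = 365/164 ≈ 2.226 bits/symbol.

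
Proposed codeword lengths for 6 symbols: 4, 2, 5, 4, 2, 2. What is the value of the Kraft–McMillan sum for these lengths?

0.90625

With common denominator 2^5 = 32: Σ 2^(−ℓᵢ) = 2/32 + 8/32 + 1/32 + 2/32 + 8/32 + 8/32 = 29/32 = 0.90625.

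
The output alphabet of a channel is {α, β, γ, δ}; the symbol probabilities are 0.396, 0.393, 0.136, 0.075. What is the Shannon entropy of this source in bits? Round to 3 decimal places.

1.730 bits

H = −Σ pᵢ log₂ pᵢ.
−0.396·log₂(0.396) = 0.5292
−0.393·log₂(0.393) = 0.5295
−0.136·log₂(0.136) = 0.3915
−0.075·log₂(0.075) = 0.2803
Sum ≈ 1.7305 → 1.730 bits.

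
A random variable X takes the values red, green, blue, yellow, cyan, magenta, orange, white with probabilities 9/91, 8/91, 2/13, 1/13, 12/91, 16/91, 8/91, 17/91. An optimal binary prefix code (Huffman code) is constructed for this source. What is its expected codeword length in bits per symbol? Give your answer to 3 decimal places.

2.978 bits/symbol

Repeatedly combine the two least-probable nodes; the expected code length is the sum of the merged weights.
merge 1/13 + 8/91 → 15/91
merge 8/91 + 9/91 → 17/91
merge 12/91 + 2/13 → 2/7
merge 15/91 + 16/91 → 31/91
merge 17/91 + 17/91 → 34/91
merge 2/7 + 31/91 → 57/91
merge 34/91 + 57/91 → 1
L = 15/91 + 17/91 + 2/7 + 31/91 + 34/91 + 57/91 + 1 = 271/91 ≈ 2.978 bits/symbol.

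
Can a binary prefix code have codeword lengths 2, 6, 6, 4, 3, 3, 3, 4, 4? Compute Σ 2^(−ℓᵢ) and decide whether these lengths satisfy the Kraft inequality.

With common denominator 2^6 = 64: Σ 2^(−ℓᵢ) = 16/64 + 1/64 + 1/64 + 4/64 + 8/64 + 8/64 + 8/64 + 4/64 + 4/64 = 54/64 = 0.84375.
Kraft's inequality requires Σ ≤ 1; here Σ = 0.84375 ≤ 1, so such a prefix code exists.

0.84375; yes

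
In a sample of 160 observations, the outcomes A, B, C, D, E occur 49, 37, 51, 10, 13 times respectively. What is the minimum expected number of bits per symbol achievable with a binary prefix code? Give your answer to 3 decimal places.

2.144 bits/symbol

Probabilities are the counts divided by 160.
Repeatedly combine the two least-probable nodes; the expected code length is the sum of the merged weights.
merge 1/16 + 13/160 → 23/160
merge 23/160 + 37/160 → 3/8
merge 49/160 + 51/160 → 5/8
merge 3/8 + 5/8 → 1
L = 23/160 + 3/8 + 5/8 + 1 = 343/160 ≈ 2.144 bits/symbol.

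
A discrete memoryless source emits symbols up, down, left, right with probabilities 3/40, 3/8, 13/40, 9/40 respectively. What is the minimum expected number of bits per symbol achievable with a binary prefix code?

1.925 bits/symbol

Repeatedly combine the two least-probable nodes; the expected code length is the sum of the merged weights.
merge 3/40 + 9/40 → 3/10
merge 3/10 + 13/40 → 5/8
merge 3/8 + 5/8 → 1
L = 3/10 + 5/8 + 1 = 77/40 = 1.925 bits/symbol.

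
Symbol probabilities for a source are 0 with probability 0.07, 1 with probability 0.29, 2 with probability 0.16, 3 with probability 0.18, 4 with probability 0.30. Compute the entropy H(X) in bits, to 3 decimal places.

H = −Σ pᵢ log₂ pᵢ.
−0.07·log₂(0.07) = 0.2686
−0.29·log₂(0.29) = 0.5179
−0.16·log₂(0.16) = 0.4230
−0.18·log₂(0.18) = 0.4453
−0.30·log₂(0.30) = 0.5211
Sum ≈ 2.1759 → 2.176 bits.

2.176 bits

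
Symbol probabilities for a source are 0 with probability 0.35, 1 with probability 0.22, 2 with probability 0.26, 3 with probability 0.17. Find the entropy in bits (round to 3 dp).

H = −Σ pᵢ log₂ pᵢ.
−0.35·log₂(0.35) = 0.5301
−0.22·log₂(0.22) = 0.4806
−0.26·log₂(0.26) = 0.5053
−0.17·log₂(0.17) = 0.4346
Sum ≈ 1.9505 → 1.951 bits.

1.951 bits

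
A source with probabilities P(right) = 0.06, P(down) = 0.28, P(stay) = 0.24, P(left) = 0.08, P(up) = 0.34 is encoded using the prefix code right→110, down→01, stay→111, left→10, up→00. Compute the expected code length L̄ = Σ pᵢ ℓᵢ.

L̄ = Σ pᵢ·ℓᵢ = 0.06·3 + 0.28·2 + 0.24·3 + 0.08·2 + 0.34·2 = 2.3 bits/symbol.

2.3 bits/symbol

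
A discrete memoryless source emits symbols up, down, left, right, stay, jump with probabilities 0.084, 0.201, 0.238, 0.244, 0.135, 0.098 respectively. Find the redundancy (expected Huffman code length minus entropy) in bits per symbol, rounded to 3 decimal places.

Entropy H = −Σ p log₂ p ≈ 2.4733 bits.
Huffman merges: 21/250+49/500→91/500; 27/200+91/500→317/1000; 201/1000+119/500→439/1000; 61/250+317/1000→561/1000; 439/1000+561/1000→1. L = 2499/1000 ≈ 2.4990.
L − H = 2.4990 − 2.4733 = 0.026 bits.

0.026 bits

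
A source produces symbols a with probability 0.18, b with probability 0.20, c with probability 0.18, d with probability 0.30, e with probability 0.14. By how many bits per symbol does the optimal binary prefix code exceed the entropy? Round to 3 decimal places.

0.047 bits

Entropy H = −Σ p log₂ p ≈ 2.2732 bits.
Huffman merges: 7/50+9/50→8/25; 9/50+1/5→19/50; 3/10+8/25→31/50; 19/50+31/50→1. L = 58/25 ≈ 2.3200.
L − H = 2.3200 − 2.2732 = 0.047 bits.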